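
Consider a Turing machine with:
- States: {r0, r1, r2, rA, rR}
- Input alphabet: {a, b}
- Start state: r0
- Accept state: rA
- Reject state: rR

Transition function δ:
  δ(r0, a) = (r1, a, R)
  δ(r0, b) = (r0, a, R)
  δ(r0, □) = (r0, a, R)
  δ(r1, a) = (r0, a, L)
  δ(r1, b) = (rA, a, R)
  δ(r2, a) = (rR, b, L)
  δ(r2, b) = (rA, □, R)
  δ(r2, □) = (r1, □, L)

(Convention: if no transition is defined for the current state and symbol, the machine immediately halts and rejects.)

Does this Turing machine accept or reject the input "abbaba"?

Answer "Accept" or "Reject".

Execution trace:
Initial: [r0]abbaba
Step 1: δ(r0, a) = (r1, a, R) → a[r1]bbaba
Step 2: δ(r1, b) = (rA, a, R) → aa[rA]baba

The machine reaches the accept state rA and halts.

Answer: Accept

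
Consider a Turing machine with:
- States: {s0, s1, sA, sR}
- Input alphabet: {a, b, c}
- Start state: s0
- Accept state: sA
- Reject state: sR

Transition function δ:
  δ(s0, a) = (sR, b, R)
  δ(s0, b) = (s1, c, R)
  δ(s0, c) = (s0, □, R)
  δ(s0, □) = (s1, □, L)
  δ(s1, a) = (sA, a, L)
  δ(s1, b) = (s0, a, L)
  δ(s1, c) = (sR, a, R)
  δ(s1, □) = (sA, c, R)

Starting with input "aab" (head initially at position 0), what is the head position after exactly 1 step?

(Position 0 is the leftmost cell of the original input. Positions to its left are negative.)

Execution trace (head position shown):
Step 0: [s0]aab  (head at position 0)
Step 1: move right → b[sR]ab  (head at position 1)

After 1 step, the head is at position 1.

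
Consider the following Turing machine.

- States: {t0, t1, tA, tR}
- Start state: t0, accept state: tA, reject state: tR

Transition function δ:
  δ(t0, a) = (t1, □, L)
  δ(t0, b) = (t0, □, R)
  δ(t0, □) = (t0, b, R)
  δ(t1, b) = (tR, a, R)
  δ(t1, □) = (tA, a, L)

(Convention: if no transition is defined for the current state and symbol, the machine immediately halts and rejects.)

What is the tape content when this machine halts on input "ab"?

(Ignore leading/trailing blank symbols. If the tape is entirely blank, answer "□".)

Execution trace:
Initial: [t0]ab
Step 1: δ(t0, a) = (t1, □, L) → [t1]□□b
Step 2: δ(t1, □) = (tA, a, L) → [tA]□a□b

The machine reaches the accept state tA and halts.

Final tape (ignoring leading/trailing blanks): a□b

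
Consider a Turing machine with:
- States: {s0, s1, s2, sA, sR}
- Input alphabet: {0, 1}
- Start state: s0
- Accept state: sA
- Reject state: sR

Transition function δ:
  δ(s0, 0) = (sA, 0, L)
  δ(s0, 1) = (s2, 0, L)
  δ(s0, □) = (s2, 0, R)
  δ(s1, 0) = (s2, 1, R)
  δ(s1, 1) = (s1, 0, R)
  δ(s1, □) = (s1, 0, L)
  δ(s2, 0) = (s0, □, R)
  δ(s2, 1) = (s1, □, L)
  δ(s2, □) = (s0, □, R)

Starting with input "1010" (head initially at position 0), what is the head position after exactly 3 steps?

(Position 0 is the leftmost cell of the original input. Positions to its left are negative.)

Execution trace (head position shown):
Step 0: [s0]1010  (head at position 0)
Step 1: move left → [s2]□0010  (head at position -1)
Step 2: move right → □[s0]0010  (head at position 0)
Step 3: move left → [sA]□0010  (head at position -1)

After 3 steps, the head is at position -1.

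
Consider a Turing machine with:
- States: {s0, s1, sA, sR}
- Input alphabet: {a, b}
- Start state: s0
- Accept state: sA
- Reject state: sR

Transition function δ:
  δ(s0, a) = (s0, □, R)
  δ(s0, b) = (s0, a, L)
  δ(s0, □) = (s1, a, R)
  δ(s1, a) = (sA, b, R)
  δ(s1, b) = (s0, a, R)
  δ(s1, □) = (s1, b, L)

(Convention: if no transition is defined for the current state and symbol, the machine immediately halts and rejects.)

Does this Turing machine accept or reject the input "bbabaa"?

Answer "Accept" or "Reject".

Execution trace:
Initial: [s0]bbabaa
Step 1: δ(s0, b) = (s0, a, L) → [s0]□ababaa
Step 2: δ(s0, □) = (s1, a, R) → a[s1]ababaa
Step 3: δ(s1, a) = (sA, b, R) → ab[sA]babaa

The machine reaches the accept state sA and halts.

Answer: Accept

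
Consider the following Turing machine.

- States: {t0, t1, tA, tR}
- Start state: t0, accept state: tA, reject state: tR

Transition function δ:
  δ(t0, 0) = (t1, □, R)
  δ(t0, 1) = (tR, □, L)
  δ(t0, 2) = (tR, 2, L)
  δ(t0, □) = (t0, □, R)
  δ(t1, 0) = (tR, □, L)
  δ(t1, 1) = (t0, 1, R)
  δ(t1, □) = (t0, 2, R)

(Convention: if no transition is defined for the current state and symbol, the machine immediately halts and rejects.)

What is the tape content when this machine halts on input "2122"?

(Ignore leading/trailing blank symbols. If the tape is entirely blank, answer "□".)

Execution trace:
Initial: [t0]2122
Step 1: δ(t0, 2) = (tR, 2, L) → [tR]□2122

The machine reaches the reject state tR and halts.

Final tape (ignoring leading/trailing blanks): 2122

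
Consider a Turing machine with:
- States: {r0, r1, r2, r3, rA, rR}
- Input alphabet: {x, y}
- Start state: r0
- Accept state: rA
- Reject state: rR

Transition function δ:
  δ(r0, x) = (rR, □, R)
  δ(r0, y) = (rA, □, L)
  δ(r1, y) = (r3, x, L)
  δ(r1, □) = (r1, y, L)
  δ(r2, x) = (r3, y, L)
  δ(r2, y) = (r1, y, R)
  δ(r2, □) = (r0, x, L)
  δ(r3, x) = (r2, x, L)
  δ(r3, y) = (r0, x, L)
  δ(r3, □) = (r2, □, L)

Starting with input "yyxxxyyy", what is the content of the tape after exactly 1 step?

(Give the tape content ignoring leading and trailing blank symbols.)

Execution trace:
Initial: [r0]yyxxxyyy
Step 1: δ(r0, y) = (rA, □, L) → [rA]□□yxxxyyy

The machine reaches the accept state rA and halts.

After 1 step, the tape (ignoring leading/trailing blanks) is: yxxxyyy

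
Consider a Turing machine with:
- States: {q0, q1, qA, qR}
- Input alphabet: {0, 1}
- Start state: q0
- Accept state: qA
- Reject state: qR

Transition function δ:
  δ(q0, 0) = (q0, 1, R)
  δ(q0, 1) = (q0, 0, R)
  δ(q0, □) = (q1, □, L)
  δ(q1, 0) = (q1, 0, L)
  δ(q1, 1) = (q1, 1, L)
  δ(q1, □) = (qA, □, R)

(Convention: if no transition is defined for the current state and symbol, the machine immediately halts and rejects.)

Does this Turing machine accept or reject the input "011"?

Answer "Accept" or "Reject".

Execution trace:
Initial: [q0]011
Step 1: δ(q0, 0) = (q0, 1, R) → 1[q0]11
Step 2: δ(q0, 1) = (q0, 0, R) → 10[q0]1
Step 3: δ(q0, 1) = (q0, 0, R) → 100[q0]□
Step 4: δ(q0, □) = (q1, □, L) → 10[q1]0□
Step 5: δ(q1, 0) = (q1, 0, L) → 1[q1]00□
Step 6: δ(q1, 0) = (q1, 0, L) → [q1]100□
Step 7: δ(q1, 1) = (q1, 1, L) → [q1]□100□
Step 8: δ(q1, □) = (qA, □, R) → □[qA]100□

The machine reaches the accept state qA and halts.

Answer: Accept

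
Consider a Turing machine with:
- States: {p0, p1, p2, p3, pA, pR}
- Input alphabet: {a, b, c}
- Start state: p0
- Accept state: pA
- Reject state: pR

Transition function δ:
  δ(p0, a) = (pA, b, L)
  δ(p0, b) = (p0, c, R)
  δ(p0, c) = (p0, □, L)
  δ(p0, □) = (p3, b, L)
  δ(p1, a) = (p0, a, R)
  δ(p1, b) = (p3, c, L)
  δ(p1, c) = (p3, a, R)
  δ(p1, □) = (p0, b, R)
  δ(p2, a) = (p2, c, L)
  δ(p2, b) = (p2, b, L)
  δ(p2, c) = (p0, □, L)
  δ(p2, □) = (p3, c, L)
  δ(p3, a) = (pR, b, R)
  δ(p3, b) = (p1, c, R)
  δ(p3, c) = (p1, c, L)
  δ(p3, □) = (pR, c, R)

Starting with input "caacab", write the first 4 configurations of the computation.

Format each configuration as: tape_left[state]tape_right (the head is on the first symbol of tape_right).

Transitions applied:
Step 1: δ(p0, c) = (p0, □, L)
Step 2: δ(p0, □) = (p3, b, L)
Step 3: δ(p3, □) = (pR, c, R)

The first 4 configurations are:
[p0]caacab ⊢ [p0]□□aacab ⊢ [p3]□b□aacab ⊢ c[pR]b□aacab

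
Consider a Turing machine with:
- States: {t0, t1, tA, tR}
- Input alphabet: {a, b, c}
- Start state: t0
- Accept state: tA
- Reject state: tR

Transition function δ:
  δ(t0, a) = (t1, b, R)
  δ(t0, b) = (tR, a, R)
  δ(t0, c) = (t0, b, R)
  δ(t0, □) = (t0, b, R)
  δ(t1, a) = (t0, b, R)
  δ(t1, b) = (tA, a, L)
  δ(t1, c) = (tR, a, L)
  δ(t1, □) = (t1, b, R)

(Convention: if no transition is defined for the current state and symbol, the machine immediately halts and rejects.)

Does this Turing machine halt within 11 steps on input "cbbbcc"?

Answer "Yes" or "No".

Execution trace:
Initial: [t0]cbbbcc
Step 1: δ(t0, c) = (t0, b, R) → b[t0]bbbcc
Step 2: δ(t0, b) = (tR, a, R) → ba[tR]bbcc

The machine reaches the reject state tR and halts.
The machine halted after 2 steps (within the 11-step bound).

Answer: Yes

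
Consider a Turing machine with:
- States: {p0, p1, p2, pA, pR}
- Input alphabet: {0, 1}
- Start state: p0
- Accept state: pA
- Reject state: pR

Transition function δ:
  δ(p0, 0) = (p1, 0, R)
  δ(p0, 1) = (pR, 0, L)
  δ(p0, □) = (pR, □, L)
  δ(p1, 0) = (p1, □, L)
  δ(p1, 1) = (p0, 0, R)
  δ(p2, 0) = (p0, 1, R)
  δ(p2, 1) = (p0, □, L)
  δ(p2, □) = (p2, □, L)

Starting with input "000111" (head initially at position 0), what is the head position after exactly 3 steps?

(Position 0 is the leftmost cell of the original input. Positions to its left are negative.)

Execution trace (head position shown):
Step 0: [p0]000111  (head at position 0)
Step 1: move right → 0[p1]00111  (head at position 1)
Step 2: move left → [p1]0□0111  (head at position 0)
Step 3: move left → [p1]□□□0111  (head at position -1)

After 3 steps, the head is at position -1.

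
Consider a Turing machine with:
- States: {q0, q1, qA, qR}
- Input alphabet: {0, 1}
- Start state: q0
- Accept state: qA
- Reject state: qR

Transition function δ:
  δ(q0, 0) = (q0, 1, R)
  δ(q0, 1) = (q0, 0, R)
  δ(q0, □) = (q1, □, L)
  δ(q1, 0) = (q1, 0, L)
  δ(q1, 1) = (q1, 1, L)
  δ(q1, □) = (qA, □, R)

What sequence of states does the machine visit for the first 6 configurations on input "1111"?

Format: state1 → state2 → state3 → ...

Execution trace:
Initial: [q0]1111
Step 1: δ(q0, 1) = (q0, 0, R) → 0[q0]111
Step 2: δ(q0, 1) = (q0, 0, R) → 00[q0]11
Step 3: δ(q0, 1) = (q0, 0, R) → 000[q0]1
Step 4: δ(q0, 1) = (q0, 0, R) → 0000[q0]□
Step 5: δ(q0, □) = (q1, □, L) → 000[q1]0□

State sequence: q0 → q0 → q0 → q0 → q0 → q1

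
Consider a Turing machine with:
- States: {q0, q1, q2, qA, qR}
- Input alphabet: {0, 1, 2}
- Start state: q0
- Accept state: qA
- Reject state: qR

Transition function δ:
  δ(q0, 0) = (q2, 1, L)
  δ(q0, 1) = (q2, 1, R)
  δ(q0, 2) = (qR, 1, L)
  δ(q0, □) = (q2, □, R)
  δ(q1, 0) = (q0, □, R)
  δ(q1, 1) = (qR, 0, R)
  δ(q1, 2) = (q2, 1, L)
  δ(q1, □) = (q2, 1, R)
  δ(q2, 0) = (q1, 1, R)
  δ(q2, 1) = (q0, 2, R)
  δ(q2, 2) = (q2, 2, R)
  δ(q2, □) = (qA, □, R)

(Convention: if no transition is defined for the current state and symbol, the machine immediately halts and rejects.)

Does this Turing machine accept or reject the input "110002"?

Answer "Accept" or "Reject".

Execution trace:
Initial: [q0]110002
Step 1: δ(q0, 1) = (q2, 1, R) → 1[q2]10002
Step 2: δ(q2, 1) = (q0, 2, R) → 12[q0]0002
Step 3: δ(q0, 0) = (q2, 1, L) → 1[q2]21002
Step 4: δ(q2, 2) = (q2, 2, R) → 12[q2]1002
Step 5: δ(q2, 1) = (q0, 2, R) → 122[q0]002
Step 6: δ(q0, 0) = (q2, 1, L) → 12[q2]2102
Step 7: δ(q2, 2) = (q2, 2, R) → 122[q2]102
Step 8: δ(q2, 1) = (q0, 2, R) → 1222[q0]02
Step 9: δ(q0, 0) = (q2, 1, L) → 122[q2]212
Step 10: δ(q2, 2) = (q2, 2, R) → 1222[q2]12
Step 11: δ(q2, 1) = (q0, 2, R) → 12222[q0]2
Step 12: δ(q0, 2) = (qR, 1, L) → 1222[qR]21

The machine reaches the reject state qR and halts.

Answer: Reject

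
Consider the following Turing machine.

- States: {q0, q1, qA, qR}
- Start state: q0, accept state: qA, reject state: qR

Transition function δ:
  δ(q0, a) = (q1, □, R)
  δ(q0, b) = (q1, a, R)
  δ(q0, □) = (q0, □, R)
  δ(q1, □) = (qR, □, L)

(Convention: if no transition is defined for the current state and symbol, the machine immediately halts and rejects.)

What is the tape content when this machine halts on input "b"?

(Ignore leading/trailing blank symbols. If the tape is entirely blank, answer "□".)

Execution trace:
Initial: [q0]b
Step 1: δ(q0, b) = (q1, a, R) → a[q1]□
Step 2: δ(q1, □) = (qR, □, L) → [qR]a□

The machine reaches the reject state qR and halts.

Final tape (ignoring leading/trailing blanks): a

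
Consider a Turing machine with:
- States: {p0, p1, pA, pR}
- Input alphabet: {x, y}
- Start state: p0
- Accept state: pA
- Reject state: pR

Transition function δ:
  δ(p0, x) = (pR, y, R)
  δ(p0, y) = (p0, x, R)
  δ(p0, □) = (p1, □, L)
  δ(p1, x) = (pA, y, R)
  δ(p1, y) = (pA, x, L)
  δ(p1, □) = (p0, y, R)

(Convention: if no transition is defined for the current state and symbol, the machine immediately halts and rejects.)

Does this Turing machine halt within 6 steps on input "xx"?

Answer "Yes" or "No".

Execution trace:
Initial: [p0]xx
Step 1: δ(p0, x) = (pR, y, R) → y[pR]x

The machine reaches the reject state pR and halts.
The machine halted after 1 step (within the 6-step bound).

Answer: Yes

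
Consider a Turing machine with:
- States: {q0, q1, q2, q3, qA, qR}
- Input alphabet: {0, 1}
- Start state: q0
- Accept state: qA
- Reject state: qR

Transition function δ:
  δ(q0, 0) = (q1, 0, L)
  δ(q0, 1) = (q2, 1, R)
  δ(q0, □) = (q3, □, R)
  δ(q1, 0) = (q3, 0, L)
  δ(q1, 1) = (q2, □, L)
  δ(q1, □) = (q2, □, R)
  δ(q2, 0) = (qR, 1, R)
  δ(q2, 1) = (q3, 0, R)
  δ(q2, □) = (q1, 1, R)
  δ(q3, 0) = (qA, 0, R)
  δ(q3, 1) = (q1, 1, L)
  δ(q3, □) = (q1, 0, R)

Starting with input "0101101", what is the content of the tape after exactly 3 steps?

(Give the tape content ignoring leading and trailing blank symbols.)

Execution trace:
Initial: [q0]0101101
Step 1: δ(q0, 0) = (q1, 0, L) → [q1]□0101101
Step 2: δ(q1, □) = (q2, □, R) → □[q2]0101101
Step 3: δ(q2, 0) = (qR, 1, R) → □1[qR]101101

The machine reaches the reject state qR and halts.

After 3 steps, the tape (ignoring leading/trailing blanks) is: 1101101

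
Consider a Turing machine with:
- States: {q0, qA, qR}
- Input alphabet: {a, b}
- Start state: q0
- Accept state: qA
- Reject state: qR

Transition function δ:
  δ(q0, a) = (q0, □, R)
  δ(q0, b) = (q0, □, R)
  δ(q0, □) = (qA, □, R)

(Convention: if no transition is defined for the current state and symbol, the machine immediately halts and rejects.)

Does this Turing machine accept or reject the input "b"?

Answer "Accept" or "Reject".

Execution trace:
Initial: [q0]b
Step 1: δ(q0, b) = (q0, □, R) → □[q0]□
Step 2: δ(q0, □) = (qA, □, R) → □□[qA]□

The machine reaches the accept state qA and halts.

Answer: Accept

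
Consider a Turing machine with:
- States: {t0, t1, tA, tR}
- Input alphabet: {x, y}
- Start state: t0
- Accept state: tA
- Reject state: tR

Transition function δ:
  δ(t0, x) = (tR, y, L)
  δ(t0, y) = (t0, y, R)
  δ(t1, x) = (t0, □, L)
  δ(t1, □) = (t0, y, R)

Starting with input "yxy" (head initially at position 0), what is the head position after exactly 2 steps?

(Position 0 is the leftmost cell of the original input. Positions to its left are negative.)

Execution trace (head position shown):
Step 0: [t0]yxy  (head at position 0)
Step 1: move right → y[t0]xy  (head at position 1)
Step 2: move left → [tR]yyy  (head at position 0)

After 2 steps, the head is at position 0.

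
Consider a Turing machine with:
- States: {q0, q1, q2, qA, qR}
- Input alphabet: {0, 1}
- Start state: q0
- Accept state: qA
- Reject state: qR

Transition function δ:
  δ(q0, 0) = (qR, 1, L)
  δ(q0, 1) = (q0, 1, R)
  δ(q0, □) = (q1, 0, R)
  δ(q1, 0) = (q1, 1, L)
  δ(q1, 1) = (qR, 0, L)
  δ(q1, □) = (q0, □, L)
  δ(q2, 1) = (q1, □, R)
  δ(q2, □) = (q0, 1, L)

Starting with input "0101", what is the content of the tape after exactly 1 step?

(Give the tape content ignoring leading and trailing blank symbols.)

Execution trace:
Initial: [q0]0101
Step 1: δ(q0, 0) = (qR, 1, L) → [qR]□1101

The machine reaches the reject state qR and halts.

After 1 step, the tape (ignoring leading/trailing blanks) is: 1101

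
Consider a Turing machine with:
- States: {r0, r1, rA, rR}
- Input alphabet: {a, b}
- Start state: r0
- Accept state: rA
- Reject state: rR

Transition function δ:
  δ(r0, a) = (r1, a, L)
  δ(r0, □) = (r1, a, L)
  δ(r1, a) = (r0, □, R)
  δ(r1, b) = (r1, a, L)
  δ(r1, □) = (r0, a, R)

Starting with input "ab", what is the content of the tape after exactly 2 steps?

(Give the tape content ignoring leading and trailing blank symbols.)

Execution trace:
Initial: [r0]ab
Step 1: δ(r0, a) = (r1, a, L) → [r1]□ab
Step 2: δ(r1, □) = (r0, a, R) → a[r0]ab

After 2 steps, the tape (ignoring leading/trailing blanks) is: aab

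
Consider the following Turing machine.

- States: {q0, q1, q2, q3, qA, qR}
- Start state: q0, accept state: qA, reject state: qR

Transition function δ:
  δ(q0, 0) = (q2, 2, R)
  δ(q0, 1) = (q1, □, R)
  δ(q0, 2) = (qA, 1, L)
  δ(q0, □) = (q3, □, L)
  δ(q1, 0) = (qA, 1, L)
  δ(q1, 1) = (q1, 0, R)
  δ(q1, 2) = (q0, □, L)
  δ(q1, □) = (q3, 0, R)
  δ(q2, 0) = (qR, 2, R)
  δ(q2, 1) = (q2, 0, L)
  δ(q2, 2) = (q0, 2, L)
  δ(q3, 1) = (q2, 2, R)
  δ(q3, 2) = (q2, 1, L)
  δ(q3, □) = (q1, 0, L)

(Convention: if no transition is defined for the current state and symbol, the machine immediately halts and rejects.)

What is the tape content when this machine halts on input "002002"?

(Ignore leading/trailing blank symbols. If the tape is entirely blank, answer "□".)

Execution trace:
Initial: [q0]002002
Step 1: δ(q0, 0) = (q2, 2, R) → 2[q2]02002
Step 2: δ(q2, 0) = (qR, 2, R) → 22[qR]2002

The machine reaches the reject state qR and halts.

Final tape (ignoring leading/trailing blanks): 222002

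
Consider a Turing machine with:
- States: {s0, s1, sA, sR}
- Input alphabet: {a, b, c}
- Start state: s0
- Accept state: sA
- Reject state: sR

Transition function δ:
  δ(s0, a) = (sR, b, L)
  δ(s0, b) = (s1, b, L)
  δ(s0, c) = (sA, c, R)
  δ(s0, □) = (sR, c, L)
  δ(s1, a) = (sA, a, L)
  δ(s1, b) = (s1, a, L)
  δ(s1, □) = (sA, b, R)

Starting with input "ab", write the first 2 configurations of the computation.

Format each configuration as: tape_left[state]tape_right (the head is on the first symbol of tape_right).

Transitions applied:
Step 1: δ(s0, a) = (sR, b, L)

The first 2 configurations are:
[s0]ab ⊢ [sR]□bb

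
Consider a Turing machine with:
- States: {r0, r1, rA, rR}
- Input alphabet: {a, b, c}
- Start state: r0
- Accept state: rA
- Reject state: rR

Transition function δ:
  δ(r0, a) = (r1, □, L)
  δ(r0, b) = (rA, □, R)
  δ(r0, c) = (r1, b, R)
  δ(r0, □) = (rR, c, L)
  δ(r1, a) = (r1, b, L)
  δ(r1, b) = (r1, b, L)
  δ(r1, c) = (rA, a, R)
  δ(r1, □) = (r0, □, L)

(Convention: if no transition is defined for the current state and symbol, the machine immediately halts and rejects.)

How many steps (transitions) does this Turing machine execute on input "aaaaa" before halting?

Execution trace:
Initial: [r0]aaaaa
Step 1: δ(r0, a) = (r1, □, L) → [r1]□□aaaa
Step 2: δ(r1, □) = (r0, □, L) → [r0]□□□aaaa
Step 3: δ(r0, □) = (rR, c, L) → [rR]□c□□aaaa

The machine reaches the reject state rR and halts.

The machine executed 3 steps before halting.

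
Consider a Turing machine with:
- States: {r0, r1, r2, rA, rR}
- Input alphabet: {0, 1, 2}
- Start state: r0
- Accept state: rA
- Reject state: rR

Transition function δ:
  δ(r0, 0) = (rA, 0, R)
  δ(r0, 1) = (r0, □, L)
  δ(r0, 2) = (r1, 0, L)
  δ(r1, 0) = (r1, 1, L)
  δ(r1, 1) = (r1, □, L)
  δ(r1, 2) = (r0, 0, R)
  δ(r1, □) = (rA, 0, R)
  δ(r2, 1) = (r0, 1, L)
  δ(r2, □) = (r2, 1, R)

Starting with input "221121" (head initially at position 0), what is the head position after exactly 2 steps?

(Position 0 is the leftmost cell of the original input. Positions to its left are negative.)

Execution trace (head position shown):
Step 0: [r0]221121  (head at position 0)
Step 1: move left → [r1]□021121  (head at position -1)
Step 2: move right → 0[rA]021121  (head at position 0)

After 2 steps, the head is at position 0.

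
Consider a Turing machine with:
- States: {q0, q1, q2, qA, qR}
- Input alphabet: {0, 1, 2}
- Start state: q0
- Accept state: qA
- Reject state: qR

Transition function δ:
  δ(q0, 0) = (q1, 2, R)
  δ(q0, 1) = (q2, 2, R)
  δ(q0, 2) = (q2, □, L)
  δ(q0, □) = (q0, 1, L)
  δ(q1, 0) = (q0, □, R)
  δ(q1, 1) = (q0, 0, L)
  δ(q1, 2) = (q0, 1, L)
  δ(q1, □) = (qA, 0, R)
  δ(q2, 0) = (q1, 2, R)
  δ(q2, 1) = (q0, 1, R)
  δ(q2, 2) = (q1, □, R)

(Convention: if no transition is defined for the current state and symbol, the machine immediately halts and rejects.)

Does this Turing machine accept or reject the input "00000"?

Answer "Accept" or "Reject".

Execution trace:
Initial: [q0]00000
Step 1: δ(q0, 0) = (q1, 2, R) → 2[q1]0000
Step 2: δ(q1, 0) = (q0, □, R) → 2□[q0]000
Step 3: δ(q0, 0) = (q1, 2, R) → 2□2[q1]00
Step 4: δ(q1, 0) = (q0, □, R) → 2□2□[q0]0
Step 5: δ(q0, 0) = (q1, 2, R) → 2□2□2[q1]□
Step 6: δ(q1, □) = (qA, 0, R) → 2□2□20[qA]□

The machine reaches the accept state qA and halts.

Answer: Accept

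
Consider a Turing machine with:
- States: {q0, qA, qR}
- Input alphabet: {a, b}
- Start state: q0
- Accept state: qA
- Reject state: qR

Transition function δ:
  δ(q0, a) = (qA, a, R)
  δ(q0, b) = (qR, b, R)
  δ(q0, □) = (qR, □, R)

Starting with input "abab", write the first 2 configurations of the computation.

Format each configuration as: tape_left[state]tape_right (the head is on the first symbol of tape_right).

Transitions applied:
Step 1: δ(q0, a) = (qA, a, R)

The first 2 configurations are:
[q0]abab ⊢ a[qA]bab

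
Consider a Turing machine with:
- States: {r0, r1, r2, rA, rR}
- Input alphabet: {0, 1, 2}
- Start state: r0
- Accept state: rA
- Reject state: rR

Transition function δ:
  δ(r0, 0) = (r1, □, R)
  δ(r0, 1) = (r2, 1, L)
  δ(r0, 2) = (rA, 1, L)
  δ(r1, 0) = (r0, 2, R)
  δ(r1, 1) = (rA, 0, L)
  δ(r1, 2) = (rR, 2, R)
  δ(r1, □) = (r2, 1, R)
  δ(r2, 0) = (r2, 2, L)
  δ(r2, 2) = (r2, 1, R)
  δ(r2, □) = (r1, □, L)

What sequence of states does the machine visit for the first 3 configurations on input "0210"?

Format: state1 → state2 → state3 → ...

Execution trace:
Initial: [r0]0210
Step 1: δ(r0, 0) = (r1, □, R) → □[r1]210
Step 2: δ(r1, 2) = (rR, 2, R) → □2[rR]10

The machine reaches the reject state rR and halts.

State sequence: r0 → r1 → rR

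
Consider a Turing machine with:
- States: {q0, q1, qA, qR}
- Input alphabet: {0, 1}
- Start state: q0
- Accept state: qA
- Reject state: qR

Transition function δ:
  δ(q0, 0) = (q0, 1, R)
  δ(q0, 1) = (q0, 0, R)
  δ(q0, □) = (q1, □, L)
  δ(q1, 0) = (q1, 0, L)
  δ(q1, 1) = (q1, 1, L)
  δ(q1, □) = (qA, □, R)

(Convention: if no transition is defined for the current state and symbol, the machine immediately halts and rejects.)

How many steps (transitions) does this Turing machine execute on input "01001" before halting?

Execution trace:
Initial: [q0]01001
Step 1: δ(q0, 0) = (q0, 1, R) → 1[q0]1001
Step 2: δ(q0, 1) = (q0, 0, R) → 10[q0]001
Step 3: δ(q0, 0) = (q0, 1, R) → 101[q0]01
Step 4: δ(q0, 0) = (q0, 1, R) → 1011[q0]1
Step 5: δ(q0, 1) = (q0, 0, R) → 10110[q0]□
Step 6: δ(q0, □) = (q1, □, L) → 1011[q1]0□
Step 7: δ(q1, 0) = (q1, 0, L) → 101[q1]10□
Step 8: δ(q1, 1) = (q1, 1, L) → 10[q1]110□
Step 9: δ(q1, 1) = (q1, 1, L) → 1[q1]0110□
Step 10: δ(q1, 0) = (q1, 0, L) → [q1]10110□
Step 11: δ(q1, 1) = (q1, 1, L) → [q1]□10110□
Step 12: δ(q1, □) = (qA, □, R) → □[qA]10110□

The machine reaches the accept state qA and halts.

The machine executed 12 steps before halting.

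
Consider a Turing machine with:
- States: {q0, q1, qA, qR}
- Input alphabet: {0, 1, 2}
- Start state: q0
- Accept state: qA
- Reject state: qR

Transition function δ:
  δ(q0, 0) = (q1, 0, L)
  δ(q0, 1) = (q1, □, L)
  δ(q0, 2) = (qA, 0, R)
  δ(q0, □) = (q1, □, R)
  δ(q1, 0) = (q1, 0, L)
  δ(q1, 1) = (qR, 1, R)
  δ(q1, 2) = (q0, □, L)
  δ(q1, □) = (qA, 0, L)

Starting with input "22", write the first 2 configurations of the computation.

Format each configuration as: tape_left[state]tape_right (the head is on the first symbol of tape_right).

Transitions applied:
Step 1: δ(q0, 2) = (qA, 0, R)

The first 2 configurations are:
[q0]22 ⊢ 0[qA]2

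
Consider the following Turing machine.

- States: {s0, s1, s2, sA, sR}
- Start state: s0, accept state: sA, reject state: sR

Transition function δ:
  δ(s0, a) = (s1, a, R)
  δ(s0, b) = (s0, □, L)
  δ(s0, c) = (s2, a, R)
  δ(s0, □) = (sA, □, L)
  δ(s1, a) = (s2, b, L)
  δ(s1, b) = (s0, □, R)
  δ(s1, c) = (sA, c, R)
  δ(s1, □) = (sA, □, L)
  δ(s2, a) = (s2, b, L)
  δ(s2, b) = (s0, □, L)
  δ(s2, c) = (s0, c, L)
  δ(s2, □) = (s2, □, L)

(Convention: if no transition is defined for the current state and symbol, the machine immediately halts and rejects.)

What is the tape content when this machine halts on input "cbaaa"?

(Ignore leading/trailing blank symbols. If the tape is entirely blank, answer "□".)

Execution trace:
Initial: [s0]cbaaa
Step 1: δ(s0, c) = (s2, a, R) → a[s2]baaa
Step 2: δ(s2, b) = (s0, □, L) → [s0]a□aaa
Step 3: δ(s0, a) = (s1, a, R) → a[s1]□aaa
Step 4: δ(s1, □) = (sA, □, L) → [sA]a□aaa

The machine reaches the accept state sA and halts.

Final tape (ignoring leading/trailing blanks): a□aaa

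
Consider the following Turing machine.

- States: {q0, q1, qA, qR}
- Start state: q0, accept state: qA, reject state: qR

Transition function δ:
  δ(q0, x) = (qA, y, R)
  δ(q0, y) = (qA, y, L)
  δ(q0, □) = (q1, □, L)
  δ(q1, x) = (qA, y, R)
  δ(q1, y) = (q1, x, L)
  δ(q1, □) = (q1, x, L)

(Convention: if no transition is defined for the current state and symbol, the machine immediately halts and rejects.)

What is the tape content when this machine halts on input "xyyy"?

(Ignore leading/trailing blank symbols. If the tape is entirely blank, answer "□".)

Execution trace:
Initial: [q0]xyyy
Step 1: δ(q0, x) = (qA, y, R) → y[qA]yyy

The machine reaches the accept state qA and halts.

Final tape (ignoring leading/trailing blanks): yyyy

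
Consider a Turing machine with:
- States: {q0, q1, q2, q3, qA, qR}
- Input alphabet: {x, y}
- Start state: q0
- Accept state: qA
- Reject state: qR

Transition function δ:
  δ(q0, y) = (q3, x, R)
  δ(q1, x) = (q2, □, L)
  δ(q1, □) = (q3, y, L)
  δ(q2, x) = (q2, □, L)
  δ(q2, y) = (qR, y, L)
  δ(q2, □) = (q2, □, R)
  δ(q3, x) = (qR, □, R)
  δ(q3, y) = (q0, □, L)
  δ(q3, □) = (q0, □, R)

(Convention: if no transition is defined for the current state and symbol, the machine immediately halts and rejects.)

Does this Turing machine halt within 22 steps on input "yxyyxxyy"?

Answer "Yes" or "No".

Execution trace:
Initial: [q0]yxyyxxyy
Step 1: δ(q0, y) = (q3, x, R) → x[q3]xyyxxyy
Step 2: δ(q3, x) = (qR, □, R) → x□[qR]yyxxyy

The machine reaches the reject state qR and halts.
The machine halted after 2 steps (within the 22-step bound).

Answer: Yes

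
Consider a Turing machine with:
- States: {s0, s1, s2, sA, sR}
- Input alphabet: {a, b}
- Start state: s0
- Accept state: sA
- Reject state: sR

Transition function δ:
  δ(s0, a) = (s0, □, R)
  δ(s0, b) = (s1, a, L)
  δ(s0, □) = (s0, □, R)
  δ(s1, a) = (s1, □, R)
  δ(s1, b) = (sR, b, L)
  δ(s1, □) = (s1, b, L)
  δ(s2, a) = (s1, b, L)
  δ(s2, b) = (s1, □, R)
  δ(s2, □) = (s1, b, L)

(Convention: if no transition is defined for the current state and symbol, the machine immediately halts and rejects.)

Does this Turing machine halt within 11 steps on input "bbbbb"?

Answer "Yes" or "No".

Execution trace:
Initial: [s0]bbbbb
Step 1: δ(s0, b) = (s1, a, L) → [s1]□abbbb
Step 2: δ(s1, □) = (s1, b, L) → [s1]□babbbb
Step 3: δ(s1, □) = (s1, b, L) → [s1]□bbabbbb
Step 4: δ(s1, □) = (s1, b, L) → [s1]□bbbabbbb
Step 5: δ(s1, □) = (s1, b, L) → [s1]□bbbbabbbb
Step 6: δ(s1, □) = (s1, b, L) → [s1]□bbbbbabbbb
Step 7: δ(s1, □) = (s1, b, L) → [s1]□bbbbbbabbbb
Step 8: δ(s1, □) = (s1, b, L) → [s1]□bbbbbbbabbbb
Step 9: δ(s1, □) = (s1, b, L) → [s1]□bbbbbbbbabbbb
Step 10: δ(s1, □) = (s1, b, L) → [s1]□bbbbbbbbbabbbb
Step 11: δ(s1, □) = (s1, b, L) → [s1]□bbbbbbbbbbabbbb

The machine has not reached a halting state after 11 steps.
The machine did not halt within the 11-step bound.

Answer: No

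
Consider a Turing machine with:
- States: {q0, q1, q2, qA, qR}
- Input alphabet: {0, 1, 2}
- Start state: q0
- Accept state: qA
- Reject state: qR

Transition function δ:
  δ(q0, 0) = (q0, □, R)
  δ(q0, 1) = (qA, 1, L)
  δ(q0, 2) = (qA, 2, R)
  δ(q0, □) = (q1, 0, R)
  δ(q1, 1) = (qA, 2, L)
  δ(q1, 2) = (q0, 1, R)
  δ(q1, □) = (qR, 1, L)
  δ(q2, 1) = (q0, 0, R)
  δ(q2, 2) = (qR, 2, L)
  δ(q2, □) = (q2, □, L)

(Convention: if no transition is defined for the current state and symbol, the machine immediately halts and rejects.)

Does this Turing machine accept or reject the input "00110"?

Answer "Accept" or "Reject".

Execution trace:
Initial: [q0]00110
Step 1: δ(q0, 0) = (q0, □, R) → □[q0]0110
Step 2: δ(q0, 0) = (q0, □, R) → □□[q0]110
Step 3: δ(q0, 1) = (qA, 1, L) → □[qA]□110

The machine reaches the accept state qA and halts.

Answer: Accept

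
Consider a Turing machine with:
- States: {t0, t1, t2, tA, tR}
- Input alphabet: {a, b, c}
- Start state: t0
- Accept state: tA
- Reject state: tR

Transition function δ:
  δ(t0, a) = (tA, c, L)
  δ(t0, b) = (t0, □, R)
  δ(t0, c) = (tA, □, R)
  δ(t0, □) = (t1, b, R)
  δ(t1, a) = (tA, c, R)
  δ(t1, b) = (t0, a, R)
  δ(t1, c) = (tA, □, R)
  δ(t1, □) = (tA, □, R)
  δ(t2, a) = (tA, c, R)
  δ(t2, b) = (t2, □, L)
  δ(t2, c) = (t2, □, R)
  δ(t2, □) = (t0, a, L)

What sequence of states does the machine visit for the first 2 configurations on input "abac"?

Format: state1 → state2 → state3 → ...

Execution trace:
Initial: [t0]abac
Step 1: δ(t0, a) = (tA, c, L) → [tA]□cbac

The machine reaches the accept state tA and halts.

State sequence: t0 → tA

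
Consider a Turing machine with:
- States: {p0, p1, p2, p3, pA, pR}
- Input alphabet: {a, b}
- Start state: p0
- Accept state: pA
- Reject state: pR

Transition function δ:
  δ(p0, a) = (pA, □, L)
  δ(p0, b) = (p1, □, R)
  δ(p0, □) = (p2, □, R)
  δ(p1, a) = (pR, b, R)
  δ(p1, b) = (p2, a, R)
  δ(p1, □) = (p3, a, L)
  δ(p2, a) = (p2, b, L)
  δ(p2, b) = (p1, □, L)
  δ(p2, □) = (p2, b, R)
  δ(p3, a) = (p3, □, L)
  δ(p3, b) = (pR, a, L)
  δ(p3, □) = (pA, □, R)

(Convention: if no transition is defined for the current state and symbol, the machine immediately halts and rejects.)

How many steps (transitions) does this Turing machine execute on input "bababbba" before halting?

Execution trace:
Initial: [p0]bababbba
Step 1: δ(p0, b) = (p1, □, R) → □[p1]ababbba
Step 2: δ(p1, a) = (pR, b, R) → □b[pR]babbba

The machine reaches the reject state pR and halts.

The machine executed 2 steps before halting.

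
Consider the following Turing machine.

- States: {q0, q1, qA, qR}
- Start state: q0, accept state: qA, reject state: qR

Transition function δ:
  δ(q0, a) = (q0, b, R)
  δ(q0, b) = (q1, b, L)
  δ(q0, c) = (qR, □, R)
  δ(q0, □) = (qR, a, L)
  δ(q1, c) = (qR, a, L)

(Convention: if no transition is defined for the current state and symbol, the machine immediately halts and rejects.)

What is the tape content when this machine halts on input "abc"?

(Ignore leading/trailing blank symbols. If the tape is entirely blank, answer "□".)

Execution trace:
Initial: [q0]abc
Step 1: δ(q0, a) = (q0, b, R) → b[q0]bc
Step 2: δ(q0, b) = (q1, b, L) → [q1]bbc

No transition is defined for δ(q1, b). By convention the machine halts and rejects.

Final tape (ignoring leading/trailing blanks): bbc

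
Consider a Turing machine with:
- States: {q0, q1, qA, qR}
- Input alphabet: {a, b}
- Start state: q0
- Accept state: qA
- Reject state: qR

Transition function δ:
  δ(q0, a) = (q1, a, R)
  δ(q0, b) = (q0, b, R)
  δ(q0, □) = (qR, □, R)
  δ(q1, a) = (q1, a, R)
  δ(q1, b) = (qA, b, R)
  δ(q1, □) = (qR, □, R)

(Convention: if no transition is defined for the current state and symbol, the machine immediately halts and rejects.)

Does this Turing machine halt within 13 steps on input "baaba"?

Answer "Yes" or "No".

Execution trace:
Initial: [q0]baaba
Step 1: δ(q0, b) = (q0, b, R) → b[q0]aaba
Step 2: δ(q0, a) = (q1, a, R) → ba[q1]aba
Step 3: δ(q1, a) = (q1, a, R) → baa[q1]ba
Step 4: δ(q1, b) = (qA, b, R) → baab[qA]a

The machine reaches the accept state qA and halts.
The machine halted after 4 steps (within the 13-step bound).

Answer: Yes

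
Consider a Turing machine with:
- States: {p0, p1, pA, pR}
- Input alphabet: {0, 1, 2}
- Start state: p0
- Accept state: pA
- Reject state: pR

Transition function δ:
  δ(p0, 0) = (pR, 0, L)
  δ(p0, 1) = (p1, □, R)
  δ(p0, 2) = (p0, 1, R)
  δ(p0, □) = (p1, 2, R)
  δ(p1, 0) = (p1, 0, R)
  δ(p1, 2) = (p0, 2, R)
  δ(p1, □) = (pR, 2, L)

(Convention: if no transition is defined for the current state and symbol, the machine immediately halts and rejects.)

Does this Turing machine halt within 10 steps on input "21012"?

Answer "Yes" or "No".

Execution trace:
Initial: [p0]21012
Step 1: δ(p0, 2) = (p0, 1, R) → 1[p0]1012
Step 2: δ(p0, 1) = (p1, □, R) → 1□[p1]012
Step 3: δ(p1, 0) = (p1, 0, R) → 1□0[p1]12

No transition is defined for δ(p1, 1). By convention the machine halts and rejects.
The machine halted after 3 steps (within the 10-step bound).

Answer: Yes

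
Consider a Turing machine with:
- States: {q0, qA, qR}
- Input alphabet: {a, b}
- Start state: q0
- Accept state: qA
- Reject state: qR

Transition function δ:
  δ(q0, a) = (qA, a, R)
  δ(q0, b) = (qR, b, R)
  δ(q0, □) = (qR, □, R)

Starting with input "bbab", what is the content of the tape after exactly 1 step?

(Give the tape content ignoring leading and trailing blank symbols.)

Execution trace:
Initial: [q0]bbab
Step 1: δ(q0, b) = (qR, b, R) → b[qR]bab

The machine reaches the reject state qR and halts.

After 1 step, the tape (ignoring leading/trailing blanks) is: bbab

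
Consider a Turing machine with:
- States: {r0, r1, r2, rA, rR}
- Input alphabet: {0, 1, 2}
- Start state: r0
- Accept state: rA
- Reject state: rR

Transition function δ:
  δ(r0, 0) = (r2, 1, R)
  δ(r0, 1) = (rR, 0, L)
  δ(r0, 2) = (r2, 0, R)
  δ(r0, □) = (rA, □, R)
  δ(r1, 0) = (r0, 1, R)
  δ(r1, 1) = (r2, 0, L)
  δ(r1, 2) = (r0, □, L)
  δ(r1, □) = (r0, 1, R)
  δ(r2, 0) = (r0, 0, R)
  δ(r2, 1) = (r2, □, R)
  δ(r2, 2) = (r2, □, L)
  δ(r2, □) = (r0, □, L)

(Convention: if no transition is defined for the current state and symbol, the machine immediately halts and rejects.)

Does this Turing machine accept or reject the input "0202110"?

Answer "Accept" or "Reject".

Execution trace:
Initial: [r0]0202110
Step 1: δ(r0, 0) = (r2, 1, R) → 1[r2]202110
Step 2: δ(r2, 2) = (r2, □, L) → [r2]1□02110
Step 3: δ(r2, 1) = (r2, □, R) → □[r2]□02110
Step 4: δ(r2, □) = (r0, □, L) → [r0]□□02110
Step 5: δ(r0, □) = (rA, □, R) → □[rA]□02110

The machine reaches the accept state rA and halts.

Answer: Accept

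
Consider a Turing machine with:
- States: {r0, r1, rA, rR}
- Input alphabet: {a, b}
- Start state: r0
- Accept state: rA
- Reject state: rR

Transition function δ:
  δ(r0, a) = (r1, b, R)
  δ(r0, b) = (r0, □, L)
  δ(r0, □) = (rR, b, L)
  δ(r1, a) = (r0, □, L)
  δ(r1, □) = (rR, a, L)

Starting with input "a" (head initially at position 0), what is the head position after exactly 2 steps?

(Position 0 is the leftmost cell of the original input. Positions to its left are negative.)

Execution trace (head position shown):
Step 0: [r0]a  (head at position 0)
Step 1: move right → b[r1]□  (head at position 1)
Step 2: move left → [rR]ba  (head at position 0)

After 2 steps, the head is at position 0.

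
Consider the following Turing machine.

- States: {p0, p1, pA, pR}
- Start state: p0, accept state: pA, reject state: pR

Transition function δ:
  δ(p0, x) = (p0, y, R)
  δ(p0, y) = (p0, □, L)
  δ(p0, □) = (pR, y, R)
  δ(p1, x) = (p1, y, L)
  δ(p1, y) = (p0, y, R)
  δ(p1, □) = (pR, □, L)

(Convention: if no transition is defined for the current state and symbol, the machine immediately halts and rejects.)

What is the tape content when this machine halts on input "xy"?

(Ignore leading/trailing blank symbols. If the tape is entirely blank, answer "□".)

Execution trace:
Initial: [p0]xy
Step 1: δ(p0, x) = (p0, y, R) → y[p0]y
Step 2: δ(p0, y) = (p0, □, L) → [p0]y□
Step 3: δ(p0, y) = (p0, □, L) → [p0]□□□
Step 4: δ(p0, □) = (pR, y, R) → y[pR]□□

The machine reaches the reject state pR and halts.

Final tape (ignoring leading/trailing blanks): y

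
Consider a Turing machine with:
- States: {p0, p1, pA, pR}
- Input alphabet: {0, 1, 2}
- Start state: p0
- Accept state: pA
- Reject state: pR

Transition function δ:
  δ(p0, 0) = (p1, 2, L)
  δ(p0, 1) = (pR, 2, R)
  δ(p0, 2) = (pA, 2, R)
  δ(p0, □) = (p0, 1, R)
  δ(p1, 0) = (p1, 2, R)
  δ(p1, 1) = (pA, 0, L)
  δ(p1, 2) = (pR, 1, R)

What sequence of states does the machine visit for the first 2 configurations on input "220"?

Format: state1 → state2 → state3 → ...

Execution trace:
Initial: [p0]220
Step 1: δ(p0, 2) = (pA, 2, R) → 2[pA]20

The machine reaches the accept state pA and halts.

State sequence: p0 → pA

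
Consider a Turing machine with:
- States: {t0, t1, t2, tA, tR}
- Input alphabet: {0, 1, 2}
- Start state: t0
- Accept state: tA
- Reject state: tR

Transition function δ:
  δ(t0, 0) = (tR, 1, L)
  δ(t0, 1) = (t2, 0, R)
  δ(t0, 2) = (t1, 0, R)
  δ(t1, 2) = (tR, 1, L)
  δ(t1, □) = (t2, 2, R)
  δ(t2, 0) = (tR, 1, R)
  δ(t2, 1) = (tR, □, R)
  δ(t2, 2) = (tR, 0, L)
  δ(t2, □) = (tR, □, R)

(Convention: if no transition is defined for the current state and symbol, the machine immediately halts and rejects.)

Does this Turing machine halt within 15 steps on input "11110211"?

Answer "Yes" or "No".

Execution trace:
Initial: [t0]11110211
Step 1: δ(t0, 1) = (t2, 0, R) → 0[t2]1110211
Step 2: δ(t2, 1) = (tR, □, R) → 0□[tR]110211

The machine reaches the reject state tR and halts.
The machine halted after 2 steps (within the 15-step bound).

Answer: Yes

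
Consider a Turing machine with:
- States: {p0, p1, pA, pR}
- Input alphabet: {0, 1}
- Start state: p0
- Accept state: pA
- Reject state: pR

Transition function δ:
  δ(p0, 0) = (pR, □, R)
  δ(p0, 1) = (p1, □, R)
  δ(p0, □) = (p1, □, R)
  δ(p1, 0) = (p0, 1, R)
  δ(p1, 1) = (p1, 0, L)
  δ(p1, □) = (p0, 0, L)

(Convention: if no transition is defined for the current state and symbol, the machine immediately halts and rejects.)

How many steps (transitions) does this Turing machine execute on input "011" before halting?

Execution trace:
Initial: [p0]011
Step 1: δ(p0, 0) = (pR, □, R) → □[pR]11

The machine reaches the reject state pR and halts.

The machine executed 1 step before halting.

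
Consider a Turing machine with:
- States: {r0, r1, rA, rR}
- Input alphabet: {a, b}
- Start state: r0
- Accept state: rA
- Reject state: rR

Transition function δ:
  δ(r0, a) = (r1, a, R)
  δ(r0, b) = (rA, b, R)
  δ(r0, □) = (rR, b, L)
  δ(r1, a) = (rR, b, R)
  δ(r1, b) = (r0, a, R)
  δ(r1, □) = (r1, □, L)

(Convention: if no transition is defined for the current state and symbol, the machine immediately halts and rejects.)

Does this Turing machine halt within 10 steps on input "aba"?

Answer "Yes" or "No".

Execution trace:
Initial: [r0]aba
Step 1: δ(r0, a) = (r1, a, R) → a[r1]ba
Step 2: δ(r1, b) = (r0, a, R) → aa[r0]a
Step 3: δ(r0, a) = (r1, a, R) → aaa[r1]□
Step 4: δ(r1, □) = (r1, □, L) → aa[r1]a□
Step 5: δ(r1, a) = (rR, b, R) → aab[rR]□

The machine reaches the reject state rR and halts.
The machine halted after 5 steps (within the 10-step bound).

Answer: Yes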